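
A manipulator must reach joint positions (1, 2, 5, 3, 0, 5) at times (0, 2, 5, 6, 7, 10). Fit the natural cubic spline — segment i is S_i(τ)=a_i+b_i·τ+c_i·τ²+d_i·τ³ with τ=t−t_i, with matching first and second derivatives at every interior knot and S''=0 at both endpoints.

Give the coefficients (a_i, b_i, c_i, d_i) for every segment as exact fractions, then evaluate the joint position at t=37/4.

  seg 0: a=1 b=677/4242 c=0 d=361/4242
  seg 1: a=2 b=5009/4242 c=361/707 d=-7265/38178
  seg 2: a=5 b=-1895/2121 c=-5099/4242 d=135/1414
  seg 3: a=3 b=-12773/4242 c=-1942/2121 d=3931/4242
  seg 4: a=0 b=-1458/707 c=7909/4242 d=-7909/38178
S(37/4) = 220725/90496

Δ: Δ0=1/2, Δ1=1, Δ2=-2, Δ3=-3, Δ4=5/3
row 1: diag=10, rhs=3; c'=3/10, d'=3/10
row 2: denom=8−3·3/10=71/10; d'=(-18−3·3/10)/(71/10)=-189/71
row 3: denom=4−1·10/71=274/71; d'=(-6−1·-189/71)/(274/71)=-237/274
row 4: denom=8−1·71/274=2121/274; d'=(28−1·-237/274)/(2121/274)=7909/2121
back: M4=7909/2121
back: M3=-237/274−71/274·7909/2121=-3884/2121
back: M2=-189/71−10/71·-3884/2121=-5099/2121
back: M1=3/10−3/10·-5099/2121=722/707
M: M0=0, M1=722/707, M2=-5099/2121, M3=-3884/2121, M4=7909/2121, M5=0
seg 0: a=1, c=M0/2=0, d=(M1−M0)/(6·2)=361/4242, b=Δ0−h0·(2M0+M1)/6=677/4242
seg 1: a=2, c=M1/2=361/707, d=(M2−M1)/(6·3)=-7265/38178, b=Δ1−h1·(2M1+M2)/6=5009/4242
seg 2: a=5, c=M2/2=-5099/4242, d=(M3−M2)/(6·1)=135/1414, b=Δ2−h2·(2M2+M3)/6=-1895/2121
seg 3: a=3, c=M3/2=-1942/2121, d=(M4−M3)/(6·1)=3931/4242, b=Δ3−h3·(2M3+M4)/6=-12773/4242
seg 4: a=0, c=M4/2=7909/4242, d=(M5−M4)/(6·3)=-7909/38178, b=Δ4−h4·(2M4+M5)/6=-1458/707
t_q=37/4 → seg 4, τ=9/4; S=0+-1458/707·τ+7909/4242·τ²+-7909/38178·τ³=220725/90496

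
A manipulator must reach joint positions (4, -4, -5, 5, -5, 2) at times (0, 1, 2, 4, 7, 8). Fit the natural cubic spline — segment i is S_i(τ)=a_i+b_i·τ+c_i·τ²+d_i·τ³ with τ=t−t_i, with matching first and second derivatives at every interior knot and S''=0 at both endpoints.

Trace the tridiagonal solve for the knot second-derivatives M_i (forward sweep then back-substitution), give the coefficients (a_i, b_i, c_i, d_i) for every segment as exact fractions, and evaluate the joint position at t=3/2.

Δ: Δ0=-8, Δ1=-1, Δ2=5, Δ3=-10/3, Δ4=7
row 1: diag=4, rhs=42; c'=1/4, d'=21/2
row 2: denom=6−1·1/4=23/4; d'=(36−1·21/2)/(23/4)=102/23
row 3: denom=10−2·8/23=214/23; d'=(-50−2·102/23)/(214/23)=-677/107
row 4: denom=8−3·69/214=1505/214; d'=(62−3·-677/107)/(1505/214)=3466/301
back: M4=3466/301
back: M3=-677/107−69/214·3466/301=-3022/301
back: M2=102/23−8/23·-3022/301=2386/301
back: M1=21/2−1/4·2386/301=2564/301
M: M0=0, M1=2564/301, M2=2386/301, M3=-3022/301, M4=3466/301, M5=0
seg 0: a=4, c=M0/2=0, d=(M1−M0)/(6·1)=1282/903, b=Δ0−h0·(2M0+M1)/6=-8506/903
seg 1: a=-4, c=M1/2=1282/301, d=(M2−M1)/(6·1)=-89/903, b=Δ1−h1·(2M1+M2)/6=-4660/903
seg 2: a=-5, c=M2/2=1193/301, d=(M3−M2)/(6·2)=-1352/903, b=Δ2−h2·(2M2+M3)/6=395/129
seg 3: a=5, c=M3/2=-1511/301, d=(M4−M3)/(6·3)=3244/2709, b=Δ3−h3·(2M3+M4)/6=857/903
seg 4: a=-5, c=M4/2=1733/301, d=(M5−M4)/(6·1)=-1733/903, b=Δ4−h4·(2M4+M5)/6=2855/903
t_q=3/2 → seg 1, τ=1/2; S=-4+-4660/903·τ+1282/301·τ²+-89/903·τ³=-13311/2408

  seg 0: a=4 b=-8506/903 c=0 d=1282/903
  seg 1: a=-4 b=-4660/903 c=1282/301 d=-89/903
  seg 2: a=-5 b=395/129 c=1193/301 d=-1352/903
  seg 3: a=5 b=857/903 c=-1511/301 d=3244/2709
  seg 4: a=-5 b=2855/903 c=1733/301 d=-1733/903
S(3/2) = -13311/2408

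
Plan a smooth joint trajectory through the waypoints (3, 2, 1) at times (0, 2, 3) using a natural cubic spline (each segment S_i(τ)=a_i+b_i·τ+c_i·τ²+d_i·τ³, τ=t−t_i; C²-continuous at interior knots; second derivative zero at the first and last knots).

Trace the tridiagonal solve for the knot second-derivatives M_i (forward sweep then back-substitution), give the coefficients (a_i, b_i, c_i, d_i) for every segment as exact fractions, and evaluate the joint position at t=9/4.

Δ: Δ0=-1/2, Δ1=-1
row 1: diag=6, rhs=-3; c'=1/6, d'=-1/2
back: M1=-1/2
M: M0=0, M1=-1/2, M2=0
seg 0: a=3, c=M0/2=0, d=(M1−M0)/(6·2)=-1/24, b=Δ0−h0·(2M0+M1)/6=-1/3
seg 1: a=2, c=M1/2=-1/4, d=(M2−M1)/(6·1)=1/12, b=Δ1−h1·(2M1+M2)/6=-5/6
t_q=9/4 → seg 1, τ=1/4; S=2+-5/6·τ+-1/4·τ²+1/12·τ³=455/256

  seg 0: a=3 b=-1/3 c=0 d=-1/24
  seg 1: a=2 b=-5/6 c=-1/4 d=1/12
S(9/4) = 455/256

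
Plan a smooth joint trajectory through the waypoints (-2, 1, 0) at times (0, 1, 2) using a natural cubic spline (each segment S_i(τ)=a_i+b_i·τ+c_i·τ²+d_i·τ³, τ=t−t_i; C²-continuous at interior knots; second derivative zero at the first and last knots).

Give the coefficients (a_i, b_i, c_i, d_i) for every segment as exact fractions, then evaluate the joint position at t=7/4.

  seg 0: a=-2 b=4 c=0 d=-1
  seg 1: a=1 b=1 c=-3 d=1
S(7/4) = 31/64

Δ: Δ0=3, Δ1=-1
row 1: diag=4, rhs=-24; c'=1/4, d'=-6
back: M1=-6
M: M0=0, M1=-6, M2=0
seg 0: a=-2, c=M0/2=0, d=(M1−M0)/(6·1)=-1, b=Δ0−h0·(2M0+M1)/6=4
seg 1: a=1, c=M1/2=-3, d=(M2−M1)/(6·1)=1, b=Δ1−h1·(2M1+M2)/6=1
t_q=7/4 → seg 1, τ=3/4; S=1+1·τ+-3·τ²+1·τ³=31/64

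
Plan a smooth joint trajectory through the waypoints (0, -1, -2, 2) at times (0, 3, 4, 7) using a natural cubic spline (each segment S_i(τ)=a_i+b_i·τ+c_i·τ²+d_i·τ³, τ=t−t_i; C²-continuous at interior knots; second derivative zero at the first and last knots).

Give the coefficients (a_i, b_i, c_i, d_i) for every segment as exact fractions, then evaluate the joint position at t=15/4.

  seg 0: a=0 b=2/63 c=0 d=-23/567
  seg 1: a=-1 b=-67/63 c=-23/63 d=3/7
  seg 2: a=-2 b=-32/63 c=58/63 d=-58/567
S(15/4) = -2449/1344

Δ: Δ0=-1/3, Δ1=-1, Δ2=4/3
row 1: diag=8, rhs=-4; c'=1/8, d'=-1/2
row 2: denom=8−1·1/8=63/8; d'=(14−1·-1/2)/(63/8)=116/63
back: M2=116/63
back: M1=-1/2−1/8·116/63=-46/63
M: M0=0, M1=-46/63, M2=116/63, M3=0
seg 0: a=0, c=M0/2=0, d=(M1−M0)/(6·3)=-23/567, b=Δ0−h0·(2M0+M1)/6=2/63
seg 1: a=-1, c=M1/2=-23/63, d=(M2−M1)/(6·1)=3/7, b=Δ1−h1·(2M1+M2)/6=-67/63
seg 2: a=-2, c=M2/2=58/63, d=(M3−M2)/(6·3)=-58/567, b=Δ2−h2·(2M2+M3)/6=-32/63
t_q=15/4 → seg 1, τ=3/4; S=-1+-67/63·τ+-23/63·τ²+3/7·τ³=-2449/1344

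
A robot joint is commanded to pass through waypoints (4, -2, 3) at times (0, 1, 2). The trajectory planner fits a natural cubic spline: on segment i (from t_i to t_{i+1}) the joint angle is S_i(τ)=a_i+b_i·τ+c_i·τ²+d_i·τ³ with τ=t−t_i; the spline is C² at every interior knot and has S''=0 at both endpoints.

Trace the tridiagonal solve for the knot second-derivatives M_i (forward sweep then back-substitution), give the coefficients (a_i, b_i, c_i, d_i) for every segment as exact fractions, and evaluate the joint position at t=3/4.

  seg 0: a=4 b=-35/4 c=0 d=11/4
  seg 1: a=-2 b=-1/2 c=33/4 d=-11/4
S(3/4) = -359/256

Δ: Δ0=-6, Δ1=5
row 1: diag=4, rhs=66; c'=1/4, d'=33/2
back: M1=33/2
M: M0=0, M1=33/2, M2=0
seg 0: a=4, c=M0/2=0, d=(M1−M0)/(6·1)=11/4, b=Δ0−h0·(2M0+M1)/6=-35/4
seg 1: a=-2, c=M1/2=33/4, d=(M2−M1)/(6·1)=-11/4, b=Δ1−h1·(2M1+M2)/6=-1/2
t_q=3/4 → seg 0, τ=3/4; S=4+-35/4·τ+0·τ²+11/4·τ³=-359/256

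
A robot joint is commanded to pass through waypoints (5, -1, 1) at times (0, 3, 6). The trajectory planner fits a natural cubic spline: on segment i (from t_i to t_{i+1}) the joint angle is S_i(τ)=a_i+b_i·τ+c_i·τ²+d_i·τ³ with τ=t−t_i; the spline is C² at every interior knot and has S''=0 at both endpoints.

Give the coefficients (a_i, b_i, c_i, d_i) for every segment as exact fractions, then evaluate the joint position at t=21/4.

  seg 0: a=5 b=-8/3 c=0 d=2/27
  seg 1: a=-1 b=-2/3 c=2/3 d=-2/27
S(21/4) = 1/32

Δ: Δ0=-2, Δ1=2/3
row 1: diag=12, rhs=16; c'=1/4, d'=4/3
back: M1=4/3
M: M0=0, M1=4/3, M2=0
seg 0: a=5, c=M0/2=0, d=(M1−M0)/(6·3)=2/27, b=Δ0−h0·(2M0+M1)/6=-8/3
seg 1: a=-1, c=M1/2=2/3, d=(M2−M1)/(6·3)=-2/27, b=Δ1−h1·(2M1+M2)/6=-2/3
t_q=21/4 → seg 1, τ=9/4; S=-1+-2/3·τ+2/3·τ²+-2/27·τ³=1/32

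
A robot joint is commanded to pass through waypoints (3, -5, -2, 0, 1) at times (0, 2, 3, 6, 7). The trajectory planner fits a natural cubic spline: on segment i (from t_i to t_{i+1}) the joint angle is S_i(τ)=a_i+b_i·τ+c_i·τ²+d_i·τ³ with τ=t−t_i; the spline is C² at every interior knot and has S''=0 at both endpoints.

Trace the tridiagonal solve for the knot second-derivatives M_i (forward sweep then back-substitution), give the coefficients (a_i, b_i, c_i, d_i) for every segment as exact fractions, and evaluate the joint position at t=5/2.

Δ: Δ0=-4, Δ1=3, Δ2=2/3, Δ3=1
row 1: diag=6, rhs=42; c'=1/6, d'=7
row 2: denom=8−1·1/6=47/6; d'=(-14−1·7)/(47/6)=-126/47
row 3: denom=8−3·18/47=322/47; d'=(2−3·-126/47)/(322/47)=236/161
back: M3=236/161
back: M2=-126/47−18/47·236/161=-522/161
back: M1=7−1/6·-522/161=1214/161
M: M0=0, M1=1214/161, M2=-522/161, M3=236/161, M4=0
seg 0: a=3, c=M0/2=0, d=(M1−M0)/(6·2)=607/966, b=Δ0−h0·(2M0+M1)/6=-3146/483
seg 1: a=-5, c=M1/2=607/161, d=(M2−M1)/(6·1)=-124/69, b=Δ1−h1·(2M1+M2)/6=496/483
seg 2: a=-2, c=M2/2=-261/161, d=(M3−M2)/(6·3)=379/1449, b=Δ2−h2·(2M2+M3)/6=1534/483
seg 3: a=0, c=M3/2=118/161, d=(M4−M3)/(6·1)=-118/483, b=Δ3−h3·(2M3+M4)/6=247/483
t_q=5/2 → seg 1, τ=1/2; S=-5+496/483·τ+607/161·τ²+-124/69·τ³=-2427/644

  seg 0: a=3 b=-3146/483 c=0 d=607/966
  seg 1: a=-5 b=496/483 c=607/161 d=-124/69
  seg 2: a=-2 b=1534/483 c=-261/161 d=379/1449
  seg 3: a=0 b=247/483 c=118/161 d=-118/483
S(5/2) = -2427/644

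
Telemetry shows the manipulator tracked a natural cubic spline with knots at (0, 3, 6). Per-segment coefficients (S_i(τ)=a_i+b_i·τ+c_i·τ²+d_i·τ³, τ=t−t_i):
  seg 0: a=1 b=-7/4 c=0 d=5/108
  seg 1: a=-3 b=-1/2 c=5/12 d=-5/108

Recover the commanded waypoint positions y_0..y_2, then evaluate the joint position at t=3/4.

y_0 = S_0(0) = a_0 = 1
y_1 = S_1(0) = a_1 = -3
y_2 = S_1(3) = -2
t_q=3/4 is in segment 0 (τ=3/4); S_0(τ)=-75/256

y_0=1 y_1=-3 y_2=-2
S(3/4) = -75/256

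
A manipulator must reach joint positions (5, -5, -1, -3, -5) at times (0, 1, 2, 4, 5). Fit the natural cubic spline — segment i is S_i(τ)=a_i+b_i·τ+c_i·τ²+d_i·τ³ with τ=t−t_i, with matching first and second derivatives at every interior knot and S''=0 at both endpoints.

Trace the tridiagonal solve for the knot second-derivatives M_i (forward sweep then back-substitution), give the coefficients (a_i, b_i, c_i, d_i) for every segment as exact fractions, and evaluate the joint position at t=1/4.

  seg 0: a=5 b=-848/61 c=0 d=238/61
  seg 1: a=-5 b=-134/61 c=714/61 d=-336/61
  seg 2: a=-1 b=286/61 c=-294/61 d=241/244
  seg 3: a=-3 b=-167/61 c=135/122 d=-45/122
S(1/4) = 3095/1952

Δ: Δ0=-10, Δ1=4, Δ2=-1, Δ3=-2
row 1: diag=4, rhs=84; c'=1/4, d'=21
row 2: denom=6−1·1/4=23/4; d'=(-30−1·21)/(23/4)=-204/23
row 3: denom=6−2·8/23=122/23; d'=(-6−2·-204/23)/(122/23)=135/61
back: M3=135/61
back: M2=-204/23−8/23·135/61=-588/61
back: M1=21−1/4·-588/61=1428/61
M: M0=0, M1=1428/61, M2=-588/61, M3=135/61, M4=0
seg 0: a=5, c=M0/2=0, d=(M1−M0)/(6·1)=238/61, b=Δ0−h0·(2M0+M1)/6=-848/61
seg 1: a=-5, c=M1/2=714/61, d=(M2−M1)/(6·1)=-336/61, b=Δ1−h1·(2M1+M2)/6=-134/61
seg 2: a=-1, c=M2/2=-294/61, d=(M3−M2)/(6·2)=241/244, b=Δ2−h2·(2M2+M3)/6=286/61
seg 3: a=-3, c=M3/2=135/122, d=(M4−M3)/(6·1)=-45/122, b=Δ3−h3·(2M3+M4)/6=-167/61
t_q=1/4 → seg 0, τ=1/4; S=5+-848/61·τ+0·τ²+238/61·τ³=3095/1952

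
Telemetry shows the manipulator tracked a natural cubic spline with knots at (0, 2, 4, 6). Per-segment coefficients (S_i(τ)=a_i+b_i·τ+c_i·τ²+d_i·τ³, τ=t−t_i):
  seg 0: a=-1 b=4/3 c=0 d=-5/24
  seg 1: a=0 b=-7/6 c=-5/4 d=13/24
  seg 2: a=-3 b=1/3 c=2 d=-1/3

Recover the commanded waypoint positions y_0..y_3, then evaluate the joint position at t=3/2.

y_0=-1 y_1=0 y_2=-3 y_3=3
S(3/2) = 19/64

y_0 = S_0(0) = a_0 = -1
y_1 = S_1(0) = a_1 = 0
y_2 = S_2(0) = a_2 = -3
y_3 = S_2(2) = 3
t_q=3/2 is in segment 0 (τ=3/2); S_0(τ)=19/64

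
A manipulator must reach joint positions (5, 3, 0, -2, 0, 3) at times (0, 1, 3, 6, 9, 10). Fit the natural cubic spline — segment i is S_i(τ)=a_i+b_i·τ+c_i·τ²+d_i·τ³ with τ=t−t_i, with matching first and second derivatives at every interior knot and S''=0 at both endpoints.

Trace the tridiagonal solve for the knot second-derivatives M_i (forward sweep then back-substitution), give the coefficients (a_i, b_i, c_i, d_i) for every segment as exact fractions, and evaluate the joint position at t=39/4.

  seg 0: a=5 b=-763/370 c=0 d=23/370
  seg 1: a=3 b=-347/185 c=69/370 d=1/1480
  seg 2: a=0 b=-83/74 c=141/740 d=-7/540
  seg 3: a=-2 b=-243/740 c=41/555 d=1717/19980
  seg 4: a=0 b=901/370 c=627/740 d=-209/740
S(39/4) = 20685/9472

Δ: Δ0=-2, Δ1=-3/2, Δ2=-2/3, Δ3=2/3, Δ4=3
row 1: diag=6, rhs=3; c'=1/3, d'=1/2
row 2: denom=10−2·1/3=28/3; d'=(5−2·1/2)/(28/3)=3/7
row 3: denom=12−3·9/28=309/28; d'=(8−3·3/7)/(309/28)=188/309
row 4: denom=8−3·28/103=740/103; d'=(14−3·188/309)/(740/103)=627/370
back: M4=627/370
back: M3=188/309−28/103·627/370=82/555
back: M2=3/7−9/28·82/555=141/370
back: M1=1/2−1/3·141/370=69/185
M: M0=0, M1=69/185, M2=141/370, M3=82/555, M4=627/370, M5=0
seg 0: a=5, c=M0/2=0, d=(M1−M0)/(6·1)=23/370, b=Δ0−h0·(2M0+M1)/6=-763/370
seg 1: a=3, c=M1/2=69/370, d=(M2−M1)/(6·2)=1/1480, b=Δ1−h1·(2M1+M2)/6=-347/185
seg 2: a=0, c=M2/2=141/740, d=(M3−M2)/(6·3)=-7/540, b=Δ2−h2·(2M2+M3)/6=-83/74
seg 3: a=-2, c=M3/2=41/555, d=(M4−M3)/(6·3)=1717/19980, b=Δ3−h3·(2M3+M4)/6=-243/740
seg 4: a=0, c=M4/2=627/740, d=(M5−M4)/(6·1)=-209/740, b=Δ4−h4·(2M4+M5)/6=901/370
t_q=39/4 → seg 4, τ=3/4; S=0+901/370·τ+627/740·τ²+-209/740·τ³=20685/9472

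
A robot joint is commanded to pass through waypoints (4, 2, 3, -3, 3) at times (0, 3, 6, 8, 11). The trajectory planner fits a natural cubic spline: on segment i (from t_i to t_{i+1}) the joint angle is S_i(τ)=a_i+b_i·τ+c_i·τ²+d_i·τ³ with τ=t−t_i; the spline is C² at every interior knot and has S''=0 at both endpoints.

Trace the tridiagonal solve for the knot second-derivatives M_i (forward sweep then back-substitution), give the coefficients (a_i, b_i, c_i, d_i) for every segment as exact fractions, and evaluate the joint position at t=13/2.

Δ: Δ0=-2/3, Δ1=1/3, Δ2=-3, Δ3=2
row 1: diag=12, rhs=6; c'=1/4, d'=1/2
row 2: denom=10−3·1/4=37/4; d'=(-20−3·1/2)/(37/4)=-86/37
row 3: denom=10−2·8/37=354/37; d'=(30−2·-86/37)/(354/37)=641/177
back: M3=641/177
back: M2=-86/37−8/37·641/177=-550/177
back: M1=1/2−1/4·-550/177=226/177
M: M0=0, M1=226/177, M2=-550/177, M3=641/177, M4=0
seg 0: a=4, c=M0/2=0, d=(M1−M0)/(6·3)=113/1593, b=Δ0−h0·(2M0+M1)/6=-77/59
seg 1: a=2, c=M1/2=113/177, d=(M2−M1)/(6·3)=-388/1593, b=Δ1−h1·(2M1+M2)/6=36/59
seg 2: a=3, c=M2/2=-275/177, d=(M3−M2)/(6·2)=397/708, b=Δ2−h2·(2M2+M3)/6=-126/59
seg 3: a=-3, c=M3/2=641/354, d=(M4−M3)/(6·3)=-641/3186, b=Δ3−h3·(2M3+M4)/6=-287/177
t_q=13/2 → seg 2, τ=1/2; S=3+-126/59·τ+-275/177·τ²+397/708·τ³=3047/1888

  seg 0: a=4 b=-77/59 c=0 d=113/1593
  seg 1: a=2 b=36/59 c=113/177 d=-388/1593
  seg 2: a=3 b=-126/59 c=-275/177 d=397/708
  seg 3: a=-3 b=-287/177 c=641/354 d=-641/3186
S(13/2) = 3047/1888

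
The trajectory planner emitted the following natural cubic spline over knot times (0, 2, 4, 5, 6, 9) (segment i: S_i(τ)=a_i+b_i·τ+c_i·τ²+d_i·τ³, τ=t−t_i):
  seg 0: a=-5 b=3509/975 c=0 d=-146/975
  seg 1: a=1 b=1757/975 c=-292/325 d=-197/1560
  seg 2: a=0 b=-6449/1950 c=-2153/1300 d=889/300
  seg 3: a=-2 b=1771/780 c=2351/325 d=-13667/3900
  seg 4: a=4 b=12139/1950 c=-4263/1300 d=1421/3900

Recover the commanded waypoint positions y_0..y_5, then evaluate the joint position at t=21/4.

y_0 = S_0(0) = a_0 = -5
y_1 = S_1(0) = a_1 = 1
y_2 = S_2(0) = a_2 = 0
y_3 = S_3(0) = a_3 = -2
y_4 = S_4(0) = a_4 = 4
y_5 = S_4(3) = 3
t_q=21/4 is in segment 3 (τ=1/4); S_3(τ)=-86113/83200

y_0=-5 y_1=1 y_2=0 y_3=-2 y_4=4 y_5=3
S(21/4) = -86113/83200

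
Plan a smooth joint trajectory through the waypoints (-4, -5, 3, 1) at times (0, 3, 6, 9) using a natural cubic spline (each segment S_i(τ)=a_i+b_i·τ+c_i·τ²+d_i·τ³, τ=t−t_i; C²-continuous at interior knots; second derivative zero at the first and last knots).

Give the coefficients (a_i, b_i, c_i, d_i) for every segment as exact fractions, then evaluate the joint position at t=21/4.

  seg 0: a=-4 b=-61/45 c=0 d=46/405
  seg 1: a=-5 b=77/45 c=46/45 d=-19/81
  seg 2: a=3 b=68/45 c=-49/45 d=49/405
S(21/4) = 433/320

Δ: Δ0=-1/3, Δ1=8/3, Δ2=-2/3
row 1: diag=12, rhs=18; c'=1/4, d'=3/2
row 2: denom=12−3·1/4=45/4; d'=(-20−3·3/2)/(45/4)=-98/45
back: M2=-98/45
back: M1=3/2−1/4·-98/45=92/45
M: M0=0, M1=92/45, M2=-98/45, M3=0
seg 0: a=-4, c=M0/2=0, d=(M1−M0)/(6·3)=46/405, b=Δ0−h0·(2M0+M1)/6=-61/45
seg 1: a=-5, c=M1/2=46/45, d=(M2−M1)/(6·3)=-19/81, b=Δ1−h1·(2M1+M2)/6=77/45
seg 2: a=3, c=M2/2=-49/45, d=(M3−M2)/(6·3)=49/405, b=Δ2−h2·(2M2+M3)/6=68/45
t_q=21/4 → seg 1, τ=9/4; S=-5+77/45·τ+46/45·τ²+-19/81·τ³=433/320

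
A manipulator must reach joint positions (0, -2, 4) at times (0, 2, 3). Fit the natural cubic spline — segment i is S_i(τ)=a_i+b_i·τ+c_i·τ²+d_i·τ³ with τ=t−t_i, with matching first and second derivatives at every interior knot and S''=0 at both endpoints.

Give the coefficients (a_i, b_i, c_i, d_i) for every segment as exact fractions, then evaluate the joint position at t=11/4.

Δ: Δ0=-1, Δ1=6
row 1: diag=6, rhs=42; c'=1/6, d'=7
back: M1=7
M: M0=0, M1=7, M2=0
seg 0: a=0, c=M0/2=0, d=(M1−M0)/(6·2)=7/12, b=Δ0−h0·(2M0+M1)/6=-10/3
seg 1: a=-2, c=M1/2=7/2, d=(M2−M1)/(6·1)=-7/6, b=Δ1−h1·(2M1+M2)/6=11/3
t_q=11/4 → seg 1, τ=3/4; S=-2+11/3·τ+7/2·τ²+-7/6·τ³=285/128

  seg 0: a=0 b=-10/3 c=0 d=7/12
  seg 1: a=-2 b=11/3 c=7/2 d=-7/6
S(11/4) = 285/128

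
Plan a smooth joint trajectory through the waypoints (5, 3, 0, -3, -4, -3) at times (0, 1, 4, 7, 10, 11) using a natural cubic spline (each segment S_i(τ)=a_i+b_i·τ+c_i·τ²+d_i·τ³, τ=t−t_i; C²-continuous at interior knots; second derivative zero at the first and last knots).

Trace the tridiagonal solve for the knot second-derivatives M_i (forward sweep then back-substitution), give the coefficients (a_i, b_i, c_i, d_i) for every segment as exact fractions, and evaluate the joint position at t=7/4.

  seg 0: a=5 b=-4990/2331 c=0 d=328/2331
  seg 1: a=3 b=-4006/2331 c=328/777 d=-1277/20979
  seg 2: a=0 b=-1933/2331 c=-293/2331 d=13/567
  seg 3: a=-3 b=-2248/2331 c=188/2331 d=907/20979
  seg 4: a=-4 b=1601/2331 c=365/777 d=-365/2331
S(7/4) = 31873/16576

Δ: Δ0=-2, Δ1=-1, Δ2=-1, Δ3=-1/3, Δ4=1
row 1: diag=8, rhs=6; c'=3/8, d'=3/4
row 2: denom=12−3·3/8=87/8; d'=(0−3·3/4)/(87/8)=-6/29
row 3: denom=12−3·8/29=324/29; d'=(4−3·-6/29)/(324/29)=67/162
row 4: denom=8−3·29/108=259/36; d'=(8−3·67/162)/(259/36)=730/777
back: M4=730/777
back: M3=67/162−29/108·730/777=376/2331
back: M2=-6/29−8/29·376/2331=-586/2331
back: M1=3/4−3/8·-586/2331=656/777
M: M0=0, M1=656/777, M2=-586/2331, M3=376/2331, M4=730/777, M5=0
seg 0: a=5, c=M0/2=0, d=(M1−M0)/(6·1)=328/2331, b=Δ0−h0·(2M0+M1)/6=-4990/2331
seg 1: a=3, c=M1/2=328/777, d=(M2−M1)/(6·3)=-1277/20979, b=Δ1−h1·(2M1+M2)/6=-4006/2331
seg 2: a=0, c=M2/2=-293/2331, d=(M3−M2)/(6·3)=13/567, b=Δ2−h2·(2M2+M3)/6=-1933/2331
seg 3: a=-3, c=M3/2=188/2331, d=(M4−M3)/(6·3)=907/20979, b=Δ3−h3·(2M3+M4)/6=-2248/2331
seg 4: a=-4, c=M4/2=365/777, d=(M5−M4)/(6·1)=-365/2331, b=Δ4−h4·(2M4+M5)/6=1601/2331
t_q=7/4 → seg 1, τ=3/4; S=3+-4006/2331·τ+328/777·τ²+-1277/20979·τ³=31873/16576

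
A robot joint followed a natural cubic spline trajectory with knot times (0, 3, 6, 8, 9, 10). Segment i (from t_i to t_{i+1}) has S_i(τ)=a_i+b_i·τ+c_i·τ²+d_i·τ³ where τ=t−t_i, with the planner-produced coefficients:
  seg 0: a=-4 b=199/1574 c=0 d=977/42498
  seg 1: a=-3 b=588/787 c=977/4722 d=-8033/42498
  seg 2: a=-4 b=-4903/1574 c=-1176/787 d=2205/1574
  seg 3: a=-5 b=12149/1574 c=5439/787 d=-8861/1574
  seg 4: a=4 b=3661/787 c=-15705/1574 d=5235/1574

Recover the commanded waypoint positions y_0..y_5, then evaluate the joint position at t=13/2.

y_0=-4 y_1=-3 y_2=-4 y_3=-5 y_4=4 y_5=2
S(13/2) = -72479/12592

y_0 = S_0(0) = a_0 = -4
y_1 = S_1(0) = a_1 = -3
y_2 = S_2(0) = a_2 = -4
y_3 = S_3(0) = a_3 = -5
y_4 = S_4(0) = a_4 = 4
y_5 = S_4(1) = 2
t_q=13/2 is in segment 2 (τ=1/2); S_2(τ)=-72479/12592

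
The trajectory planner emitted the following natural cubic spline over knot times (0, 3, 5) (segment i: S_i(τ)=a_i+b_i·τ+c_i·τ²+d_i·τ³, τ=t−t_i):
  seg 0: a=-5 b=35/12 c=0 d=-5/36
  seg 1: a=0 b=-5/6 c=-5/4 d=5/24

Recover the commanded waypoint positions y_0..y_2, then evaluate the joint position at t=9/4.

y_0 = S_0(0) = a_0 = -5
y_1 = S_1(0) = a_1 = 0
y_2 = S_1(2) = -5
t_q=9/4 is in segment 0 (τ=9/4); S_0(τ)=-5/256

y_0=-5 y_1=0 y_2=-5
S(9/4) = -5/256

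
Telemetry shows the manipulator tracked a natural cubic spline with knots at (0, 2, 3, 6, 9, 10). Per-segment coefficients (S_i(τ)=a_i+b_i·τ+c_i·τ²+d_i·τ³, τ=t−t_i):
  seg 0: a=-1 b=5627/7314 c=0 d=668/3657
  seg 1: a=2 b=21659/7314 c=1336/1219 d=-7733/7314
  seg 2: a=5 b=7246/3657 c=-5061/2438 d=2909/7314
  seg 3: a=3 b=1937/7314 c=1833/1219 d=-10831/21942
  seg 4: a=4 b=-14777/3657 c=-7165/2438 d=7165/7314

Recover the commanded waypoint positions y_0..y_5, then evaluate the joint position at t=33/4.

y_0=-1 y_1=2 y_2=5 y_3=3 y_4=4 y_5=-2
S(33/4) = 871545/156032

y_0 = S_0(0) = a_0 = -1
y_1 = S_1(0) = a_1 = 2
y_2 = S_2(0) = a_2 = 5
y_3 = S_3(0) = a_3 = 3
y_4 = S_4(0) = a_4 = 4
y_5 = S_4(1) = -2
t_q=33/4 is in segment 3 (τ=9/4); S_3(τ)=871545/156032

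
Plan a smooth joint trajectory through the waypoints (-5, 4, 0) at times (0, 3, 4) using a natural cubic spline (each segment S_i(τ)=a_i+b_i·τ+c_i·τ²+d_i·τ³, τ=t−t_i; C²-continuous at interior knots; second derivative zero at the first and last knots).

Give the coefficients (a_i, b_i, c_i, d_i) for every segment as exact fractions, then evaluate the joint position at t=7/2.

Δ: Δ0=3, Δ1=-4
row 1: diag=8, rhs=-42; c'=1/8, d'=-21/4
back: M1=-21/4
M: M0=0, M1=-21/4, M2=0
seg 0: a=-5, c=M0/2=0, d=(M1−M0)/(6·3)=-7/24, b=Δ0−h0·(2M0+M1)/6=45/8
seg 1: a=4, c=M1/2=-21/8, d=(M2−M1)/(6·1)=7/8, b=Δ1−h1·(2M1+M2)/6=-9/4
t_q=7/2 → seg 1, τ=1/2; S=4+-9/4·τ+-21/8·τ²+7/8·τ³=149/64

  seg 0: a=-5 b=45/8 c=0 d=-7/24
  seg 1: a=4 b=-9/4 c=-21/8 d=7/8
S(7/2) = 149/64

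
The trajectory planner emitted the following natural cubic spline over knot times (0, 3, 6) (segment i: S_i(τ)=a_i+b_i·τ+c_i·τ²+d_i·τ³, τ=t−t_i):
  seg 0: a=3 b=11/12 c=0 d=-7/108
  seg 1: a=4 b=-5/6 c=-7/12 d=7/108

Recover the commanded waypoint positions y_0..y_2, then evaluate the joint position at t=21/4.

y_0=3 y_1=4 y_2=-2
S(21/4) = -23/256

y_0 = S_0(0) = a_0 = 3
y_1 = S_1(0) = a_1 = 4
y_2 = S_1(3) = -2
t_q=21/4 is in segment 1 (τ=9/4); S_1(τ)=-23/256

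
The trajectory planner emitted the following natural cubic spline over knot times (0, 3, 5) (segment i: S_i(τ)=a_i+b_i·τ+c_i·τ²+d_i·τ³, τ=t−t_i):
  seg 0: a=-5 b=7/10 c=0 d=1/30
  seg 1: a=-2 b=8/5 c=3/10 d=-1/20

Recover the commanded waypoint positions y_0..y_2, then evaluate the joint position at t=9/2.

y_0=-5 y_1=-2 y_2=2
S(9/2) = 29/32

y_0 = S_0(0) = a_0 = -5
y_1 = S_1(0) = a_1 = -2
y_2 = S_1(2) = 2
t_q=9/2 is in segment 1 (τ=3/2); S_1(τ)=29/32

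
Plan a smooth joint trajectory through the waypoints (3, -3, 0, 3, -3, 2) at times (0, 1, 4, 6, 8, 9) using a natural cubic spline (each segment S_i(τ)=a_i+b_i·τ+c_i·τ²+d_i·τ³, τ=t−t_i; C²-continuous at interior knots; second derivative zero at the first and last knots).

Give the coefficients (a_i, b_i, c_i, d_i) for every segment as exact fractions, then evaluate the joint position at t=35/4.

  seg 0: a=3 b=-5045/733 c=0 d=647/733
  seg 1: a=-3 b=-3104/733 c=1941/733 d=-662/2199
  seg 2: a=0 b=2584/733 c=-45/733 d=-2789/5864
  seg 3: a=3 b=-3559/1466 c=-8547/2932 d=1927/1466
  seg 4: a=-3 b=2471/1466 c=14577/2932 d=-4859/2932
S(35/4) = 67851/187648

Δ: Δ0=-6, Δ1=1, Δ2=3/2, Δ3=-3, Δ4=5
row 1: diag=8, rhs=42; c'=3/8, d'=21/4
row 2: denom=10−3·3/8=71/8; d'=(3−3·21/4)/(71/8)=-102/71
row 3: denom=8−2·16/71=536/71; d'=(-27−2·-102/71)/(536/71)=-1713/536
row 4: denom=6−2·71/268=733/134; d'=(48−2·-1713/536)/(733/134)=14577/1466
back: M4=14577/1466
back: M3=-1713/536−71/268·14577/1466=-8547/1466
back: M2=-102/71−16/71·-8547/1466=-90/733
back: M1=21/4−3/8·-90/733=3882/733
M: M0=0, M1=3882/733, M2=-90/733, M3=-8547/1466, M4=14577/1466, M5=0
seg 0: a=3, c=M0/2=0, d=(M1−M0)/(6·1)=647/733, b=Δ0−h0·(2M0+M1)/6=-5045/733
seg 1: a=-3, c=M1/2=1941/733, d=(M2−M1)/(6·3)=-662/2199, b=Δ1−h1·(2M1+M2)/6=-3104/733
seg 2: a=0, c=M2/2=-45/733, d=(M3−M2)/(6·2)=-2789/5864, b=Δ2−h2·(2M2+M3)/6=2584/733
seg 3: a=3, c=M3/2=-8547/2932, d=(M4−M3)/(6·2)=1927/1466, b=Δ3−h3·(2M3+M4)/6=-3559/1466
seg 4: a=-3, c=M4/2=14577/2932, d=(M5−M4)/(6·1)=-4859/2932, b=Δ4−h4·(2M4+M5)/6=2471/1466
t_q=35/4 → seg 4, τ=3/4; S=-3+2471/1466·τ+14577/2932·τ²+-4859/2932·τ³=67851/187648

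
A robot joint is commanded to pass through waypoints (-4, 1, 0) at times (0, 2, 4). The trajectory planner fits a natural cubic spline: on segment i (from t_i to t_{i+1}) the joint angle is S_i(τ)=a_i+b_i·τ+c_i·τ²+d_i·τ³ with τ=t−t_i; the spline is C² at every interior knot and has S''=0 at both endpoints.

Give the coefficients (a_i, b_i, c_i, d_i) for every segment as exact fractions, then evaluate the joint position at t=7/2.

  seg 0: a=-4 b=13/4 c=0 d=-3/16
  seg 1: a=1 b=1 c=-9/8 d=3/16
S(7/2) = 77/128

Δ: Δ0=5/2, Δ1=-1/2
row 1: diag=8, rhs=-18; c'=1/4, d'=-9/4
back: M1=-9/4
M: M0=0, M1=-9/4, M2=0
seg 0: a=-4, c=M0/2=0, d=(M1−M0)/(6·2)=-3/16, b=Δ0−h0·(2M0+M1)/6=13/4
seg 1: a=1, c=M1/2=-9/8, d=(M2−M1)/(6·2)=3/16, b=Δ1−h1·(2M1+M2)/6=1
t_q=7/2 → seg 1, τ=3/2; S=1+1·τ+-9/8·τ²+3/16·τ³=77/128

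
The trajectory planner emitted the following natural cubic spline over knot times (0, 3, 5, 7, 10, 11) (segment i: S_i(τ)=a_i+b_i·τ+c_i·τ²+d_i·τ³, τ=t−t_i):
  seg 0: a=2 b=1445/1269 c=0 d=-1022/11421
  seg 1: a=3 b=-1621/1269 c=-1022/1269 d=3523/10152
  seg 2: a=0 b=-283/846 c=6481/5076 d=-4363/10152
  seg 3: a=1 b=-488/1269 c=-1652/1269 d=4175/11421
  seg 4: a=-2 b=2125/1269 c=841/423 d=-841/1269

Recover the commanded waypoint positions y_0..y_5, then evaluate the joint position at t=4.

y_0=2 y_1=3 y_2=0 y_3=1 y_4=-2 y_5=1
S(4) = 12835/10152

y_0 = S_0(0) = a_0 = 2
y_1 = S_1(0) = a_1 = 3
y_2 = S_2(0) = a_2 = 0
y_3 = S_3(0) = a_3 = 1
y_4 = S_4(0) = a_4 = -2
y_5 = S_4(1) = 1
t_q=4 is in segment 1 (τ=1); S_1(τ)=12835/10152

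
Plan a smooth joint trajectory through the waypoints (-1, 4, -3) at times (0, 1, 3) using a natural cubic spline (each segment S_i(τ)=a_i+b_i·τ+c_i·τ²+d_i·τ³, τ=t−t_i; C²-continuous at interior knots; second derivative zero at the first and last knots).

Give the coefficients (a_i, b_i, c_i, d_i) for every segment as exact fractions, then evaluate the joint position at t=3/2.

  seg 0: a=-1 b=77/12 c=0 d=-17/12
  seg 1: a=4 b=13/6 c=-17/4 d=17/24
S(3/2) = 263/64

Δ: Δ0=5, Δ1=-7/2
row 1: diag=6, rhs=-51; c'=1/3, d'=-17/2
back: M1=-17/2
M: M0=0, M1=-17/2, M2=0
seg 0: a=-1, c=M0/2=0, d=(M1−M0)/(6·1)=-17/12, b=Δ0−h0·(2M0+M1)/6=77/12
seg 1: a=4, c=M1/2=-17/4, d=(M2−M1)/(6·2)=17/24, b=Δ1−h1·(2M1+M2)/6=13/6
t_q=3/2 → seg 1, τ=1/2; S=4+13/6·τ+-17/4·τ²+17/24·τ³=263/64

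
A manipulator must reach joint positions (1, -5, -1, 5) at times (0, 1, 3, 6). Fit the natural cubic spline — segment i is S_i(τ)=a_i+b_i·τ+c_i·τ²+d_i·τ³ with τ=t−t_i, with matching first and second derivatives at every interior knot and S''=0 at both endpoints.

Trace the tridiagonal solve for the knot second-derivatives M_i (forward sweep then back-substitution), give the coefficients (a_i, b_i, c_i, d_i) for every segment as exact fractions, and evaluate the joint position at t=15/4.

Δ: Δ0=-6, Δ1=2, Δ2=2
row 1: diag=6, rhs=48; c'=1/3, d'=8
row 2: denom=10−2·1/3=28/3; d'=(0−2·8)/(28/3)=-12/7
back: M2=-12/7
back: M1=8−1/3·-12/7=60/7
M: M0=0, M1=60/7, M2=-12/7, M3=0
seg 0: a=1, c=M0/2=0, d=(M1−M0)/(6·1)=10/7, b=Δ0−h0·(2M0+M1)/6=-52/7
seg 1: a=-5, c=M1/2=30/7, d=(M2−M1)/(6·2)=-6/7, b=Δ1−h1·(2M1+M2)/6=-22/7
seg 2: a=-1, c=M2/2=-6/7, d=(M3−M2)/(6·3)=2/21, b=Δ2−h2·(2M2+M3)/6=26/7
t_q=15/4 → seg 2, τ=3/4; S=-1+26/7·τ+-6/7·τ²+2/21·τ³=43/32

  seg 0: a=1 b=-52/7 c=0 d=10/7
  seg 1: a=-5 b=-22/7 c=30/7 d=-6/7
  seg 2: a=-1 b=26/7 c=-6/7 d=2/21
S(15/4) = 43/32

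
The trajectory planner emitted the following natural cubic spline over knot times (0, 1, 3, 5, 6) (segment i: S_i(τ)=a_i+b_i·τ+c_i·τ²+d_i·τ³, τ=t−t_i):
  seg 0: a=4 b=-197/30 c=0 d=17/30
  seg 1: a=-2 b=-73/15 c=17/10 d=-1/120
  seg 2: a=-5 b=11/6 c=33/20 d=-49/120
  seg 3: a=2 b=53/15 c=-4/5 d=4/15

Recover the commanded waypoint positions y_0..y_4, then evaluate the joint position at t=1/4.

y_0 = S_0(0) = a_0 = 4
y_1 = S_1(0) = a_1 = -2
y_2 = S_2(0) = a_2 = -5
y_3 = S_3(0) = a_3 = 2
y_4 = S_3(1) = 5
t_q=1/4 is in segment 0 (τ=1/4); S_0(τ)=303/128

y_0=4 y_1=-2 y_2=-5 y_3=2 y_4=5
S(1/4) = 303/128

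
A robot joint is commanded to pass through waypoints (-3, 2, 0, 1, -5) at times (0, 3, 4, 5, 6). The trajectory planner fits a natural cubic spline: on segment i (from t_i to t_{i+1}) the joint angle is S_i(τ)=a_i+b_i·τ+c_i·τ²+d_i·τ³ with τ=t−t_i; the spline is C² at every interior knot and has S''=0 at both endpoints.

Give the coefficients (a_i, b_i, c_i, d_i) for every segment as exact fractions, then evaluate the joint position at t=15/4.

Δ: Δ0=5/3, Δ1=-2, Δ2=1, Δ3=-6
row 1: diag=8, rhs=-22; c'=1/8, d'=-11/4
row 2: denom=4−1·1/8=31/8; d'=(18−1·-11/4)/(31/8)=166/31
row 3: denom=4−1·8/31=116/31; d'=(-42−1·166/31)/(116/31)=-367/29
back: M3=-367/29
back: M2=166/31−8/31·-367/29=250/29
back: M1=-11/4−1/8·250/29=-111/29
M: M0=0, M1=-111/29, M2=250/29, M3=-367/29, M4=0
seg 0: a=-3, c=M0/2=0, d=(M1−M0)/(6·3)=-37/174, b=Δ0−h0·(2M0+M1)/6=623/174
seg 1: a=2, c=M1/2=-111/58, d=(M2−M1)/(6·1)=361/174, b=Δ1−h1·(2M1+M2)/6=-188/87
seg 2: a=0, c=M2/2=125/29, d=(M3−M2)/(6·1)=-617/174, b=Δ2−h2·(2M2+M3)/6=41/174
seg 3: a=1, c=M3/2=-367/58, d=(M4−M3)/(6·1)=367/174, b=Δ3−h3·(2M3+M4)/6=-155/87
t_q=15/4 → seg 1, τ=3/4; S=2+-188/87·τ+-111/58·τ²+361/174·τ³=661/3712

  seg 0: a=-3 b=623/174 c=0 d=-37/174
  seg 1: a=2 b=-188/87 c=-111/58 d=361/174
  seg 2: a=0 b=41/174 c=125/29 d=-617/174
  seg 3: a=1 b=-155/87 c=-367/58 d=367/174
S(15/4) = 661/3712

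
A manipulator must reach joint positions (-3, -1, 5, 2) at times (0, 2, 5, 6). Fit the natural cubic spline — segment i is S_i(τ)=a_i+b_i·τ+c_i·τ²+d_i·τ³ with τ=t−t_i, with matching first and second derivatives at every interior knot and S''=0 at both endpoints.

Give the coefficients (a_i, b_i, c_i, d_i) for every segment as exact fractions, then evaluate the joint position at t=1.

  seg 0: a=-3 b=25/71 c=0 d=23/142
  seg 1: a=-1 b=163/71 c=69/71 d=-76/213
  seg 2: a=5 b=-107/71 c=-159/71 d=53/71
S(1) = -353/142

Δ: Δ0=1, Δ1=2, Δ2=-3
row 1: diag=10, rhs=6; c'=3/10, d'=3/5
row 2: denom=8−3·3/10=71/10; d'=(-30−3·3/5)/(71/10)=-318/71
back: M2=-318/71
back: M1=3/5−3/10·-318/71=138/71
M: M0=0, M1=138/71, M2=-318/71, M3=0
seg 0: a=-3, c=M0/2=0, d=(M1−M0)/(6·2)=23/142, b=Δ0−h0·(2M0+M1)/6=25/71
seg 1: a=-1, c=M1/2=69/71, d=(M2−M1)/(6·3)=-76/213, b=Δ1−h1·(2M1+M2)/6=163/71
seg 2: a=5, c=M2/2=-159/71, d=(M3−M2)/(6·1)=53/71, b=Δ2−h2·(2M2+M3)/6=-107/71
t_q=1 → seg 0, τ=1; S=-3+25/71·τ+0·τ²+23/142·τ³=-353/142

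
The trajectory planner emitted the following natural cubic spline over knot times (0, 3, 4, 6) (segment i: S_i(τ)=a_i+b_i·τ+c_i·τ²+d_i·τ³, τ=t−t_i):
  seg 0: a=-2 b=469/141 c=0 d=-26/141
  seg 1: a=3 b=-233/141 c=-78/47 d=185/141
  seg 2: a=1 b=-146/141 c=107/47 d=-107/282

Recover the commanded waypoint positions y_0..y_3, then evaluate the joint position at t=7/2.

y_0=-2 y_1=3 y_2=1 y_3=5
S(7/2) = 723/376

y_0 = S_0(0) = a_0 = -2
y_1 = S_1(0) = a_1 = 3
y_2 = S_2(0) = a_2 = 1
y_3 = S_2(2) = 5
t_q=7/2 is in segment 1 (τ=1/2); S_1(τ)=723/376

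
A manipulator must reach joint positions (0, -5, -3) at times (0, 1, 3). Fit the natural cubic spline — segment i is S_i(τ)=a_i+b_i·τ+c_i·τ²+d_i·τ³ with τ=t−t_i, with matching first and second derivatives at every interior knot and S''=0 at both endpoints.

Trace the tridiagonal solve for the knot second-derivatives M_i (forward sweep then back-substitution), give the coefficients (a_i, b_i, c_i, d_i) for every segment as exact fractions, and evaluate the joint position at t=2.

Δ: Δ0=-5, Δ1=1
row 1: diag=6, rhs=36; c'=1/3, d'=6
back: M1=6
M: M0=0, M1=6, M2=0
seg 0: a=0, c=M0/2=0, d=(M1−M0)/(6·1)=1, b=Δ0−h0·(2M0+M1)/6=-6
seg 1: a=-5, c=M1/2=3, d=(M2−M1)/(6·2)=-1/2, b=Δ1−h1·(2M1+M2)/6=-3
t_q=2 → seg 1, τ=1; S=-5+-3·τ+3·τ²+-1/2·τ³=-11/2

  seg 0: a=0 b=-6 c=0 d=1
  seg 1: a=-5 b=-3 c=3 d=-1/2
S(2) = -11/2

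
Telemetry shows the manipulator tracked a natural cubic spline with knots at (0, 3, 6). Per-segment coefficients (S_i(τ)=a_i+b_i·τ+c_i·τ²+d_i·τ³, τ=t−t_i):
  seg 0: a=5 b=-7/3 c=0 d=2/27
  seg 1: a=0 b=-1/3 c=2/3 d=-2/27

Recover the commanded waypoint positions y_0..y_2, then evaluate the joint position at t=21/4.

y_0 = S_0(0) = a_0 = 5
y_1 = S_1(0) = a_1 = 0
y_2 = S_1(3) = 3
t_q=21/4 is in segment 1 (τ=9/4); S_1(τ)=57/32

y_0=5 y_1=0 y_2=3
S(21/4) = 57/32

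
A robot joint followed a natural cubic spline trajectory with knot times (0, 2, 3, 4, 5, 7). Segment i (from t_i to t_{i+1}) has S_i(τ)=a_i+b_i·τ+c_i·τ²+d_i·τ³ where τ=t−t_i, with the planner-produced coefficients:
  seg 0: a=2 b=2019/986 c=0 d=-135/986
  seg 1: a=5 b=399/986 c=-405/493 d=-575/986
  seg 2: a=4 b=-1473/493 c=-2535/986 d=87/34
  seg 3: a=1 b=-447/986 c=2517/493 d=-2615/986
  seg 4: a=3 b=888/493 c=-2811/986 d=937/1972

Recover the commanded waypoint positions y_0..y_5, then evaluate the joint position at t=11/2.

y_0=2 y_1=5 y_2=4 y_3=1 y_4=3 y_5=-1
S(11/2) = 51229/15776

y_0 = S_0(0) = a_0 = 2
y_1 = S_1(0) = a_1 = 5
y_2 = S_2(0) = a_2 = 4
y_3 = S_3(0) = a_3 = 1
y_4 = S_4(0) = a_4 = 3
y_5 = S_4(2) = -1
t_q=11/2 is in segment 4 (τ=1/2); S_4(τ)=51229/15776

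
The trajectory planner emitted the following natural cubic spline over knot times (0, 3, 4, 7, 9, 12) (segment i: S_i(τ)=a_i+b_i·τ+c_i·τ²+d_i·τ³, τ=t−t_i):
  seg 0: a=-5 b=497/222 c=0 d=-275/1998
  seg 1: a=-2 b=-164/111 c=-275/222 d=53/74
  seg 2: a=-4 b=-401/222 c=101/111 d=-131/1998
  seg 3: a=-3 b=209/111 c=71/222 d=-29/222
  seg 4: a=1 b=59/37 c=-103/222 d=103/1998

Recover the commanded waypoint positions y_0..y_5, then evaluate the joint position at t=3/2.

y_0 = S_0(0) = a_0 = -5
y_1 = S_1(0) = a_1 = -2
y_2 = S_2(0) = a_2 = -4
y_3 = S_3(0) = a_3 = -3
y_4 = S_4(0) = a_4 = 1
y_5 = S_4(3) = 3
t_q=3/2 is in segment 0 (τ=3/2); S_0(τ)=-1247/592

y_0=-5 y_1=-2 y_2=-4 y_3=-3 y_4=1 y_5=3
S(3/2) = -1247/592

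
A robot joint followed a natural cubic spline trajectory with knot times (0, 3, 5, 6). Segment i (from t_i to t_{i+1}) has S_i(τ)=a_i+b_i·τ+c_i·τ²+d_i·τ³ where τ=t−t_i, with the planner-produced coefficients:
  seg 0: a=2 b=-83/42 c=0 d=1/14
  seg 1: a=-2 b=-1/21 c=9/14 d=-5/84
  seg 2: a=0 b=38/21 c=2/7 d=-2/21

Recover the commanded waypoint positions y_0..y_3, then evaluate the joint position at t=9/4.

y_0 = S_0(0) = a_0 = 2
y_1 = S_1(0) = a_1 = -2
y_2 = S_2(0) = a_2 = 0
y_3 = S_2(1) = 2
t_q=9/4 is in segment 0 (τ=9/4); S_0(τ)=-209/128

y_0=2 y_1=-2 y_2=0 y_3=2
S(9/4) = -209/128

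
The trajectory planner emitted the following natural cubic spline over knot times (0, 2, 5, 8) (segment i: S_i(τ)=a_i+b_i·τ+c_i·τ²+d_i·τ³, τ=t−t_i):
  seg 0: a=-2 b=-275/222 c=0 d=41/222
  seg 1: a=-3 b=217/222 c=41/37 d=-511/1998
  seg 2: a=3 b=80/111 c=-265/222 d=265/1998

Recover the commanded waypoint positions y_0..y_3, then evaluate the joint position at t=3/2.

y_0 = S_0(0) = a_0 = -2
y_1 = S_1(0) = a_1 = -3
y_2 = S_2(0) = a_2 = 3
y_3 = S_2(3) = -2
t_q=3/2 is in segment 0 (τ=3/2); S_0(τ)=-1915/592

y_0=-2 y_1=-3 y_2=3 y_3=-2
S(3/2) = -1915/592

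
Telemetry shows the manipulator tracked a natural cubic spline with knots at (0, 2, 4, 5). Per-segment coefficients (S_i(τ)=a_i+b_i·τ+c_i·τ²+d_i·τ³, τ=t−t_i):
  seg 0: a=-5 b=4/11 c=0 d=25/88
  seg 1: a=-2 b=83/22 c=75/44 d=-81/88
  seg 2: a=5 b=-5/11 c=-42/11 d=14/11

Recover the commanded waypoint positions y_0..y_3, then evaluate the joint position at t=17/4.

y_0=-5 y_1=-2 y_2=5 y_3=2
S(17/4) = 1643/352

y_0 = S_0(0) = a_0 = -5
y_1 = S_1(0) = a_1 = -2
y_2 = S_2(0) = a_2 = 5
y_3 = S_2(1) = 2
t_q=17/4 is in segment 2 (τ=1/4); S_2(τ)=1643/352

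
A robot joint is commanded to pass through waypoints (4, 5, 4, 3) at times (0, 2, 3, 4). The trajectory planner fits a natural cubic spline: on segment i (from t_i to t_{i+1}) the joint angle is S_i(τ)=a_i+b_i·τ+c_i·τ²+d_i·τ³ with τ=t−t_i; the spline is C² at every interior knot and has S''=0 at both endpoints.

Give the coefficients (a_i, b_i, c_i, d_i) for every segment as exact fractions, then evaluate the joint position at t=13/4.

  seg 0: a=4 b=47/46 c=0 d=-3/23
  seg 1: a=5 b=-25/46 c=-18/23 d=15/46
  seg 2: a=4 b=-26/23 c=9/46 d=-3/46
S(13/4) = 10977/2944

Δ: Δ0=1/2, Δ1=-1, Δ2=-1
row 1: diag=6, rhs=-9; c'=1/6, d'=-3/2
row 2: denom=4−1·1/6=23/6; d'=(0−1·-3/2)/(23/6)=9/23
back: M2=9/23
back: M1=-3/2−1/6·9/23=-36/23
M: M0=0, M1=-36/23, M2=9/23, M3=0
seg 0: a=4, c=M0/2=0, d=(M1−M0)/(6·2)=-3/23, b=Δ0−h0·(2M0+M1)/6=47/46
seg 1: a=5, c=M1/2=-18/23, d=(M2−M1)/(6·1)=15/46, b=Δ1−h1·(2M1+M2)/6=-25/46
seg 2: a=4, c=M2/2=9/46, d=(M3−M2)/(6·1)=-3/46, b=Δ2−h2·(2M2+M3)/6=-26/23
t_q=13/4 → seg 2, τ=1/4; S=4+-26/23·τ+9/46·τ²+-3/46·τ³=10977/2944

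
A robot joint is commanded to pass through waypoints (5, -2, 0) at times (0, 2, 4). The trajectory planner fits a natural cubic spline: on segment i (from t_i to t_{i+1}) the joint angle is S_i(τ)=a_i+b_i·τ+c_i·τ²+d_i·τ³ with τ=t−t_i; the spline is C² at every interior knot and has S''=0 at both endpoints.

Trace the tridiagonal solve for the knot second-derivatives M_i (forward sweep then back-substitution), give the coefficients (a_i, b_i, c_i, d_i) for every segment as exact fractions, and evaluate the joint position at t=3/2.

  seg 0: a=5 b=-37/8 c=0 d=9/32
  seg 1: a=-2 b=-5/4 c=27/16 d=-9/32
S(3/2) = -253/256

Δ: Δ0=-7/2, Δ1=1
row 1: diag=8, rhs=27; c'=1/4, d'=27/8
back: M1=27/8
M: M0=0, M1=27/8, M2=0
seg 0: a=5, c=M0/2=0, d=(M1−M0)/(6·2)=9/32, b=Δ0−h0·(2M0+M1)/6=-37/8
seg 1: a=-2, c=M1/2=27/16, d=(M2−M1)/(6·2)=-9/32, b=Δ1−h1·(2M1+M2)/6=-5/4
t_q=3/2 → seg 0, τ=3/2; S=5+-37/8·τ+0·τ²+9/32·τ³=-253/256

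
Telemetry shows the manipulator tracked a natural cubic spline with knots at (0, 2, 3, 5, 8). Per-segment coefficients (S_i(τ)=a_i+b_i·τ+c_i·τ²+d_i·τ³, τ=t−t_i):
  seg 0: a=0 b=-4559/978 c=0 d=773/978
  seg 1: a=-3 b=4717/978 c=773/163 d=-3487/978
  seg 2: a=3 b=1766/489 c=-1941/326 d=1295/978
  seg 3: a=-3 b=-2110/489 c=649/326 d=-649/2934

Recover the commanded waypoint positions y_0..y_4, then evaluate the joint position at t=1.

y_0 = S_0(0) = a_0 = 0
y_1 = S_1(0) = a_1 = -3
y_2 = S_2(0) = a_2 = 3
y_3 = S_3(0) = a_3 = -3
y_4 = S_3(3) = -4
t_q=1 is in segment 0 (τ=1); S_0(τ)=-631/163

y_0=0 y_1=-3 y_2=3 y_3=-3 y_4=-4
S(1) = -631/163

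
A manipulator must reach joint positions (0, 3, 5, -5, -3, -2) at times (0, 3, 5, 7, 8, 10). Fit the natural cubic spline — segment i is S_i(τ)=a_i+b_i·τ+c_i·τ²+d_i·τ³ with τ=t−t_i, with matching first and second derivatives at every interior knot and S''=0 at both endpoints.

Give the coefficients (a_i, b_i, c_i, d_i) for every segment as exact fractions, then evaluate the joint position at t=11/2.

  seg 0: a=0 b=29/110 c=0 d=9/110
  seg 1: a=3 b=136/55 c=81/110 d=-81/110
  seg 2: a=5 b=-188/55 c=-81/22 d=159/110
  seg 3: a=-5 b=-4/5 c=549/110 d=-241/110
  seg 4: a=-3 b=287/110 c=-87/55 d=29/110
S(11/2) = 449/176

Δ: Δ0=1, Δ1=1, Δ2=-5, Δ3=2, Δ4=1/2
row 1: diag=10, rhs=0; c'=1/5, d'=0
row 2: denom=8−2·1/5=38/5; d'=(-36−2·0)/(38/5)=-90/19
row 3: denom=6−2·5/19=104/19; d'=(42−2·-90/19)/(104/19)=489/52
row 4: denom=6−1·19/104=605/104; d'=(-9−1·489/52)/(605/104)=-174/55
back: M4=-174/55
back: M3=489/52−19/104·-174/55=549/55
back: M2=-90/19−5/19·549/55=-81/11
back: M1=0−1/5·-81/11=81/55
M: M0=0, M1=81/55, M2=-81/11, M3=549/55, M4=-174/55, M5=0
seg 0: a=0, c=M0/2=0, d=(M1−M0)/(6·3)=9/110, b=Δ0−h0·(2M0+M1)/6=29/110
seg 1: a=3, c=M1/2=81/110, d=(M2−M1)/(6·2)=-81/110, b=Δ1−h1·(2M1+M2)/6=136/55
seg 2: a=5, c=M2/2=-81/22, d=(M3−M2)/(6·2)=159/110, b=Δ2−h2·(2M2+M3)/6=-188/55
seg 3: a=-5, c=M3/2=549/110, d=(M4−M3)/(6·1)=-241/110, b=Δ3−h3·(2M3+M4)/6=-4/5
seg 4: a=-3, c=M4/2=-87/55, d=(M5−M4)/(6·2)=29/110, b=Δ4−h4·(2M4+M5)/6=287/110
t_q=11/2 → seg 2, τ=1/2; S=5+-188/55·τ+-81/22·τ²+159/110·τ³=449/176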